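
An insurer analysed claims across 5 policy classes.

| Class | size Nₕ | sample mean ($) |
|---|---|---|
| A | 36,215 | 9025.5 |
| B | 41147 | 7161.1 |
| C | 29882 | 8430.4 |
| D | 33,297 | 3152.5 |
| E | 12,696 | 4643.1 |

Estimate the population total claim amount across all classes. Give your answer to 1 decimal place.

1037351067.1

A: 36215·9025.5 = 326858482.5
B: 41147·7161.1 = 294657781.7
C: 29882·8430.4 = 251917212.8
D: 33297·3152.5 = 104968792.5
E: 12696·4643.1 = 58948797.6
τ̂ = Σ Nₕx̄ₕ = 1037351067.1.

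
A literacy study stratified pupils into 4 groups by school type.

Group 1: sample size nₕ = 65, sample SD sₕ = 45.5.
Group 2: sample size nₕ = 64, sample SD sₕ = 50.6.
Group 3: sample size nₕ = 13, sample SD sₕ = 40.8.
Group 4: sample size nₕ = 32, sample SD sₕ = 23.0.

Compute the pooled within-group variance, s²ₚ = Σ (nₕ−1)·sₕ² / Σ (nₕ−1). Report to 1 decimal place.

1942.2

Degrees of freedom: 64 + 63 + 12 + 31 = 170.
Σ(nₕ−1)sₕ² = 64·2070.25 + 63·2560.36 + 12·1664.64 + 31·529 = 330173.36.
s²ₚ = 330173.36 / 170 = 1942.196... → 1942.2.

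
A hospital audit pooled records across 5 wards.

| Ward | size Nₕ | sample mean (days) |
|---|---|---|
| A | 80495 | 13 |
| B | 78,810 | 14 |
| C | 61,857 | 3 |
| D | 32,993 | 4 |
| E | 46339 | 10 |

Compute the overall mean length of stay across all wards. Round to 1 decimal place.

N = 80495 + 78810 + 61857 + 32993 + 46339 = 300494.
The stratified mean weights each stratum mean by its population share Nₕ/N.
Σ Nₕx̄ₕ = 80495·13 + 78810·14 + 61857·3 + 32993·4 + 46339·10 = 1046435 + 1103340 + 185571 + 131972 + 463390 = 2930708.
Divide by N: 2930708 / 300494 = 9.753... → 9.8.

9.8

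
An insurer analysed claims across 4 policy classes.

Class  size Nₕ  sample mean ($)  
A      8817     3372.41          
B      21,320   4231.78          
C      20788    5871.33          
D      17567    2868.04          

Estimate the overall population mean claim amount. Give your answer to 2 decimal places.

4269.00

x̄_st = (Σ Nₕx̄ₕ) / (Σ Nₕ) = (8817·3372.41 + 21320·4231.78 + 20788·5871.33 + 17567·2868.04) / 68492
= 292392155.29 / 68492 = 4268.9972... → 4269.00.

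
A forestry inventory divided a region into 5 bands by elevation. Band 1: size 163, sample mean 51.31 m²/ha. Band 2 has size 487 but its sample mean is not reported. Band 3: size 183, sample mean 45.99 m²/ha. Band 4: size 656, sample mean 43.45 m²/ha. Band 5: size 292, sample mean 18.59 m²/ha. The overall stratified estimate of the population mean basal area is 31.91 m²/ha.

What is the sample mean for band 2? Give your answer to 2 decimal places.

N = 163 + 487 + 183 + 656 + 292 = 1781.
Overall total = μ·N = 31.91·1781 = 56831.71.
Subtract the known strata: 163·51.31 + 183·45.99 + 656·43.45 + 292·18.59 = 50711.18.
Remaining total for band 2: 56831.71 − 50711.18 = 6120.53.
Divide by its size: 6120.53 / 487 = 12.5678... → 12.57.

12.57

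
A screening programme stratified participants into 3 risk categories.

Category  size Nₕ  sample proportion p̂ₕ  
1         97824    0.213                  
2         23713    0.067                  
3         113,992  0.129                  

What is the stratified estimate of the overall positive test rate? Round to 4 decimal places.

N = 97824 + 23713 + 113992 = 235529.
Overall proportion = Σ (Nₕ/N)·p̂ₕ.
Σ Nₕp̂ₕ = 20836.512 + 1588.771 + 14704.968 = 37130.251.
37130.251 / 235529 = 0.157646... → 0.1576.

0.1576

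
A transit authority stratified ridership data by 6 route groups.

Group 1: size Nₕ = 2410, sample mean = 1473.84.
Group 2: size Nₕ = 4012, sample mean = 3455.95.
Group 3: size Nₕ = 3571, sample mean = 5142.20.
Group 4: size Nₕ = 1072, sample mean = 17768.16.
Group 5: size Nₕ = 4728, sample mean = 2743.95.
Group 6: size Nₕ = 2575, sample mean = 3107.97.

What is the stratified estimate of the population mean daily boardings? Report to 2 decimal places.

N = 2410 + 4012 + 3571 + 1072 + 4728 + 2575 = 18368.
Weight each subgroup mean by Nₕ/N and sum.
Σ Nₕx̄ₕ = 2410·1473.84 + 4012·3455.95 + 3571·5142.20 + 1072·17768.16 + 4728·2743.95 + 2575·3107.97 = 3551954.4 + 13865271.4 + 18362796.2 + 19047467.52 + 12973395.6 + 8003022.75 = 75803907.87.
Divide by N: 75803907.87 / 18368 = 4126.9549... → 4126.95.

4126.95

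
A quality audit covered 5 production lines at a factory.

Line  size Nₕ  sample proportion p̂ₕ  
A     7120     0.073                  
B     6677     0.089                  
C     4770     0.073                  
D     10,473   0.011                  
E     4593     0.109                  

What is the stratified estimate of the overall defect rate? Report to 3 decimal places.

N = 7120 + 6677 + 4770 + 10473 + 4593 = 33633.
Overall proportion = Σ (Nₕ/N)·p̂ₕ.
Σ Nₕp̂ₕ = 519.76 + 594.253 + 348.21 + 115.203 + 500.637 = 2078.063.
2078.063 / 33633 = 0.06179... → 0.062.

0.062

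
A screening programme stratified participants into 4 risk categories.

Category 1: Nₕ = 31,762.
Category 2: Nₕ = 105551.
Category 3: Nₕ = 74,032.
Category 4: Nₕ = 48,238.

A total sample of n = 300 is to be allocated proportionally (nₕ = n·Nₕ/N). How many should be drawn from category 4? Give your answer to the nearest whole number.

N = 31762 + 105551 + 74032 + 48238 = 259583.
n_4 = 300·48238/259583 = 55.749... → 56.

56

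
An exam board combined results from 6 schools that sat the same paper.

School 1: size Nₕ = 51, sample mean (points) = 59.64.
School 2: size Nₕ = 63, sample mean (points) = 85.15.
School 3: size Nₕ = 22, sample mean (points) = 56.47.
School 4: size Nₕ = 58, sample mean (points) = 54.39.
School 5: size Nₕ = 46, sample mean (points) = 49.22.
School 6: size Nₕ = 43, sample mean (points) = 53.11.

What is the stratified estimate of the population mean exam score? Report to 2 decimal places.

61.31

x̄_st = (Σ Nₕx̄ₕ) / (Σ Nₕ) = (51·59.64 + 63·85.15 + 22·56.47 + 58·54.39 + 46·49.22 + 43·53.11) / 283
= 17350.9 / 283 = 61.3106... → 61.31.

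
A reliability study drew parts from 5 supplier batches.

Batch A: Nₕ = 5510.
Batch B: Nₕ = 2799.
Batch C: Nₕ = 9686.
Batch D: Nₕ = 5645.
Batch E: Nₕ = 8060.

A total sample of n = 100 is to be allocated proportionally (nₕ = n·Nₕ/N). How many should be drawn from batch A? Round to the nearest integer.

17

N = 5510 + 2799 + 9686 + 5645 + 8060 = 31700.
n_A = 100·5510/31700 = 17.382... → 17.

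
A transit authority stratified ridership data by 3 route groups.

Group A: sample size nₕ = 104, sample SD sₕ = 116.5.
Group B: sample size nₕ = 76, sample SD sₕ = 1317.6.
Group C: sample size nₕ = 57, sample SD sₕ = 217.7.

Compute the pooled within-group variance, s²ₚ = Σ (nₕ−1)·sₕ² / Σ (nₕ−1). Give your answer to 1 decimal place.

Degrees of freedom: 103 + 75 + 56 = 234.
Σ(nₕ−1)sₕ² = 103·13572.25 + 75·1736069.76 + 56·47393.29 = 134257197.99.
s²ₚ = 134257197.99 / 234 = 573748.709... → 573748.7.

573748.7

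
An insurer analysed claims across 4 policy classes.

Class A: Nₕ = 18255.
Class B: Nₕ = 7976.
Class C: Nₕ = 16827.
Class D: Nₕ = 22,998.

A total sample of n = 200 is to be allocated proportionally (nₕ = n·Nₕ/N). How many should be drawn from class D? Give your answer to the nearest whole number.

70

N = 18255 + 7976 + 16827 + 22998 = 66056.
n_D = 200·22998/66056 = 69.632... → 70.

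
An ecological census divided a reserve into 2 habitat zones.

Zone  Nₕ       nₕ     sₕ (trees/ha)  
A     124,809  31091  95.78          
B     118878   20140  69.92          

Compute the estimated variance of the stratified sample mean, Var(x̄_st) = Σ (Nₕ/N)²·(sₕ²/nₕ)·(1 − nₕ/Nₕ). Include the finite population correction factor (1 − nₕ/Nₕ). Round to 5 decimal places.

N = 243687; Wₕ = Nₕ/N.
zone A: (124809/243687)²·95.78²/31091·(1 − 31091/124809) = 0.05811914
zone B: (118878/243687)²·69.92²/20140·(1 − 20140/118878) = 0.04798047
Sum = 0.10609960 → 0.10610.

0.10610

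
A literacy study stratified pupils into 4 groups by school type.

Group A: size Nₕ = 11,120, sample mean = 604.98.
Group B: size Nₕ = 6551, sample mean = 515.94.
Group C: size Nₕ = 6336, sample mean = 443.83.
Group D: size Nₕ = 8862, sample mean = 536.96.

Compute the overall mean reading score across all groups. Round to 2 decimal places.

x̄_st = (Σ Nₕx̄ₕ) / (Σ Nₕ) = (11120·604.98 + 6551·515.94 + 6336·443.83 + 8862·536.96) / 32869
= 17677946.94 / 32869 = 537.8304... → 537.83.

537.83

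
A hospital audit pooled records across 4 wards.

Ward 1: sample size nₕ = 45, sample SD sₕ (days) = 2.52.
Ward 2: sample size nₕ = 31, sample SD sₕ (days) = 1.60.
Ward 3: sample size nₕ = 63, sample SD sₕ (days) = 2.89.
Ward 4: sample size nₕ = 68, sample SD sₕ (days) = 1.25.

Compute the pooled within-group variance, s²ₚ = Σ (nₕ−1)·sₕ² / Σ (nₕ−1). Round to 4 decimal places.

1: (45−1)·2.52² = 44·6.3504 = 279.4176
2: (31−1)·1.60² = 30·2.56 = 76.8
3: (63−1)·2.89² = 62·8.3521 = 517.8302
4: (68−1)·1.25² = 67·1.5625 = 104.6875
Numerator = 978.7353; denominator = Σ(nₕ−1) = 203.
s²ₚ = 978.7353/203 = 4.821356... → 4.8214.

4.8214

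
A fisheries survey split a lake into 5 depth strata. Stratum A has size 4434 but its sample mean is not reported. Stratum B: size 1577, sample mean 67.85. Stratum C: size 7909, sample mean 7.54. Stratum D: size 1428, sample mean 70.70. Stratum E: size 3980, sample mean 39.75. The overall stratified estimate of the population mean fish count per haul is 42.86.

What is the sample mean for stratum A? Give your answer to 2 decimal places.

90.80

Σ Nₕx̄ₕ = N·μ, so 4434·x̄_A = 19328·42.86 − (1577·67.85 + 7909·7.54 + 1428·70.70 + 3980·39.75).
= 828398.08 − 425797.91 = 402600.17.
x̄_A = 402600.17 / 4434 = 90.7984... → 90.80.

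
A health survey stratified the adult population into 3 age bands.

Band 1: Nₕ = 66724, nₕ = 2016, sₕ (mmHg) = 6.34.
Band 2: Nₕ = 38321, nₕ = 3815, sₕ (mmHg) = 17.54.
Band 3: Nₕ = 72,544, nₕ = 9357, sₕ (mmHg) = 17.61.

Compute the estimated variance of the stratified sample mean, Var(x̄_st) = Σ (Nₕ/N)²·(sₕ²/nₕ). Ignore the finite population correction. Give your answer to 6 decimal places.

N = 177589; Wₕ = Nₕ/N.
band 1: (66724/177589)²·6.34²/2016 = 0.002814622
band 2: (38321/177589)²·17.54²/3815 = 0.003754967
band 3: (72544/177589)²·17.61²/9357 = 0.005530354
Sum = 0.012099943 → 0.012100.

0.012100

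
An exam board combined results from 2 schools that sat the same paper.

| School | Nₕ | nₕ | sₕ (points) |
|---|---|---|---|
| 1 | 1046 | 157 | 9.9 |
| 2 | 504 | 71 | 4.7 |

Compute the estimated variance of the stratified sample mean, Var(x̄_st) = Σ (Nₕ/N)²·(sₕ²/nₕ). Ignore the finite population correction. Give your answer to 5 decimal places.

N = 1550. Term for each stratum: Wₕ²sₕ²/nₕ.
Var(x̄_st) = 0.28429597 + 0.03289539 = 0.31719136 → 0.31719.

0.31719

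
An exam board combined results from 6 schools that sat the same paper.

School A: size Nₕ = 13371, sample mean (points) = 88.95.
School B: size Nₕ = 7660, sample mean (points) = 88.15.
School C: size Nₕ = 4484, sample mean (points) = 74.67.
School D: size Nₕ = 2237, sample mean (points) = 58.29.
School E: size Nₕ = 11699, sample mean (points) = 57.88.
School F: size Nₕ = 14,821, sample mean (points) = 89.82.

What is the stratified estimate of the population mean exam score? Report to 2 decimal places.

N = 54272; weights Wₕ = Nₕ/N = (0.2464, 0.1411, 0.0826, 0.0412, 0.2156, 0.2731).
x̄_st = Σ Wₕ·x̄ₕ = 0.2464·88.95 + 0.1411·88.15 + 0.0826·74.67 + 0.0412·58.29 + 0.2156·57.88 + 0.2731·89.82 ≈ 79.9336...
→ 79.93.

79.93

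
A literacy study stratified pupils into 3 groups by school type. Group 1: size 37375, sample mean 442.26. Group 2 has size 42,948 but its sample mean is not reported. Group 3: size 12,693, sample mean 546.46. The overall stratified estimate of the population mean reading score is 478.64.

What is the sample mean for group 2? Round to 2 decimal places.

Σ Nₕx̄ₕ = N·μ, so 42948·x̄_2 = 93016·478.64 − (37375·442.26 + 12693·546.46).
= 44521178.24 − 23465684.28 = 21055493.96.
x̄_2 = 21055493.96 / 42948 = 490.2555... → 490.26.

490.26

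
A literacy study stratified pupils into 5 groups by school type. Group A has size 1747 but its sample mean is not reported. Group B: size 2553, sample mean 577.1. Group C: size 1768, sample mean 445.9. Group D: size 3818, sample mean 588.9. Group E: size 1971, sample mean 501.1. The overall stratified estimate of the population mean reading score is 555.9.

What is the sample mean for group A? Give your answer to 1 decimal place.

625.9

N = 1747 + 2553 + 1768 + 3818 + 1971 = 11857.
Overall total = μ·N = 555.9·11857 = 6591306.3.
Subtract the known strata: 2553·577.1 + 1768·445.9 + 3818·588.9 + 1971·501.1 = 5497775.8.
Remaining total for group A: 6591306.3 − 5497775.8 = 1093530.5.
Divide by its size: 1093530.5 / 1747 = 625.948... → 625.9.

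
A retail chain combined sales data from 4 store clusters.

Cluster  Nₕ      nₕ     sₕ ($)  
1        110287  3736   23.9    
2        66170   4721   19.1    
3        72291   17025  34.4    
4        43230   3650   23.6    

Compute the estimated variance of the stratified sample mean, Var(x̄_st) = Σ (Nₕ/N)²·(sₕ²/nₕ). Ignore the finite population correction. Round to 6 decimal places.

N = 291978. Term for each stratum: Wₕ²sₕ²/nₕ.
Var(x̄_st) = 0.021814101 + 0.003968759 + 0.004260867 + 0.003345040 = 0.033388768 → 0.033389.

0.033389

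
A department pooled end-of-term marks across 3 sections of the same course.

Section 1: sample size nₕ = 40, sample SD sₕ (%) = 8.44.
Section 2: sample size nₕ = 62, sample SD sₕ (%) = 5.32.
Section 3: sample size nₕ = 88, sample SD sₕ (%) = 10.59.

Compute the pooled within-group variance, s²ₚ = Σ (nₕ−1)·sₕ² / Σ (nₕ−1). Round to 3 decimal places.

76.264

1: (40−1)·8.44² = 39·71.2336 = 2778.1104
2: (62−1)·5.32² = 61·28.3024 = 1726.4464
3: (88−1)·10.59² = 87·112.1481 = 9756.8847
Numerator = 14261.4415; denominator = Σ(nₕ−1) = 187.
s²ₚ = 14261.4415/187 = 76.26439... → 76.264.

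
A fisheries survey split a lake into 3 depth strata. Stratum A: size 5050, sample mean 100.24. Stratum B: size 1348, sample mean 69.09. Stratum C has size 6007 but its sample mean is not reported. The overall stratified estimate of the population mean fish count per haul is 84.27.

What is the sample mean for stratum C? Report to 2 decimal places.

74.25

Σ Nₕx̄ₕ = N·μ, so 6007·x̄_C = 12405·84.27 − (5050·100.24 + 1348·69.09).
= 1045369.35 − 599345.32 = 446024.03.
x̄_C = 446024.03 / 6007 = 74.2507... → 74.25.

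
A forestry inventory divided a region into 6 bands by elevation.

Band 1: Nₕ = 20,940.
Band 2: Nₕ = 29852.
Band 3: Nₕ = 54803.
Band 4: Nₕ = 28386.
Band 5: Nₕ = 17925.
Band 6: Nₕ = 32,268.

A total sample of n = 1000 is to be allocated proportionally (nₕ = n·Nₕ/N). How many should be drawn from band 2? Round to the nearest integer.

Share of band 2 = 29852/184174 = 0.16209.
Allocate 1000 × 0.16209 = 162.086... → 162.

162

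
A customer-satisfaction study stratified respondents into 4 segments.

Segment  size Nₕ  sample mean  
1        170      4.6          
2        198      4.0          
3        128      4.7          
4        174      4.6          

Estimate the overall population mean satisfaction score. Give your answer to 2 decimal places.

4.44

x̄_st = (Σ Nₕx̄ₕ) / (Σ Nₕ) = (170·4.6 + 198·4.0 + 128·4.7 + 174·4.6) / 670
= 2976 / 670 = 4.4418... → 4.44.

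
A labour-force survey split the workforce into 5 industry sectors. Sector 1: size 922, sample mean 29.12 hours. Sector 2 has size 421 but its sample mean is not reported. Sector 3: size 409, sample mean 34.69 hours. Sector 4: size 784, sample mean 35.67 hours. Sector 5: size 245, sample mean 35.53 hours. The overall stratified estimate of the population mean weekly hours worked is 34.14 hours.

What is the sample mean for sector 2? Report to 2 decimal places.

40.94

Σ Nₕx̄ₕ = N·μ, so 421·x̄_2 = 2781·34.14 − (922·29.12 + 409·34.69 + 784·35.67 + 245·35.53).
= 94943.34 − 77706.98 = 17236.36.
x̄_2 = 17236.36 / 421 = 40.9415... → 40.94.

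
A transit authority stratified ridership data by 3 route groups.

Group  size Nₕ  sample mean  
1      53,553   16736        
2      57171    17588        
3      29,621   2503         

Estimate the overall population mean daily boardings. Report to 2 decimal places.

x̄_st = (Σ Nₕx̄ₕ) / (Σ Nₕ) = (53553·16736 + 57171·17588 + 29621·2503) / 140345
= 1975927919 / 140345 = 14079.0760... → 14079.08.

14079.08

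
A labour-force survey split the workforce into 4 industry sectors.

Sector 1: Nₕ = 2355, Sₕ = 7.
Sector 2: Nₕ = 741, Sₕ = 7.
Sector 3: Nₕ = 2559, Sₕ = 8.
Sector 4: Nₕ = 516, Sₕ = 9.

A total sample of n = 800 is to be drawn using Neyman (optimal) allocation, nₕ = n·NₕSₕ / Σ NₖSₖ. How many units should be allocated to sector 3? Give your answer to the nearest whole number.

350

1: NₕSₕ = 2355·7 = 16485
2: NₕSₕ = 741·7 = 5187
3: NₕSₕ = 2559·8 = 20472
4: NₕSₕ = 516·9 = 4644
Σ NₕSₕ = 46788.
n_3 = 800·20472/46788 = 350.038... → 350.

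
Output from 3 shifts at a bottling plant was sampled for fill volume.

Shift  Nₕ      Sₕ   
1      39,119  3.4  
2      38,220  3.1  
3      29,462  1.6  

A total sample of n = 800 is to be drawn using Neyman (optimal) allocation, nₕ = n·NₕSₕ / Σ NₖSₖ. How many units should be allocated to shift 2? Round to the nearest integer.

1: NₕSₕ = 39119·3.4 = 133004.6
2: NₕSₕ = 38220·3.1 = 118482
3: NₕSₕ = 29462·1.6 = 47139.2
Σ NₕSₕ = 298625.8.
n_2 = 800·118482/298625.8 = 317.406... → 317.

317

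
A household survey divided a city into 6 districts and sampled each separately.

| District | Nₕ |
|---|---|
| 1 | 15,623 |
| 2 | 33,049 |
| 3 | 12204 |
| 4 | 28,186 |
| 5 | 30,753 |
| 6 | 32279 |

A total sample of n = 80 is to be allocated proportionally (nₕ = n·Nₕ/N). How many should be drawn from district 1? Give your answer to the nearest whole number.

Share of district 1 = 15623/152094 = 0.10272.
Allocate 80 × 0.10272 = 8.218... → 8.

8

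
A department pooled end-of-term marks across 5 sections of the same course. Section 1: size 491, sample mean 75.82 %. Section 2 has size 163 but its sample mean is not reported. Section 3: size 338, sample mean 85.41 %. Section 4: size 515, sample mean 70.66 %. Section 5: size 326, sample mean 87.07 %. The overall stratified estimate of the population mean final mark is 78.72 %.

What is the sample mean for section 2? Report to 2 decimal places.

Σ Nₕx̄ₕ = N·μ, so 163·x̄_2 = 1833·78.72 − (491·75.82 + 338·85.41 + 515·70.66 + 326·87.07).
= 144293.76 − 130870.92 = 13422.84.
x̄_2 = 13422.84 / 163 = 82.3487... → 82.35.

82.35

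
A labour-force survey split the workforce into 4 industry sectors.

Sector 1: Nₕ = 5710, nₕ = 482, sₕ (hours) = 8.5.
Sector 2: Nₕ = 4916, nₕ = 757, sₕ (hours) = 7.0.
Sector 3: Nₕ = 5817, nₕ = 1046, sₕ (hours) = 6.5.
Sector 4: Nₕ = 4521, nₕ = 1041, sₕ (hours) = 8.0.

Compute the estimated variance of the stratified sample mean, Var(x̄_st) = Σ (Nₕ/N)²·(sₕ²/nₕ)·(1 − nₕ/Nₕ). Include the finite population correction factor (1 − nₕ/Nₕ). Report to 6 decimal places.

0.017944

N = 20964. Term for each stratum: Wₕ²sₕ²/nₕ·(1−nₕ/Nₕ).
Var(x̄_st) = 0.010181557 + 0.003011291 + 0.002550675 + 0.002200872 = 0.017944395 → 0.017944.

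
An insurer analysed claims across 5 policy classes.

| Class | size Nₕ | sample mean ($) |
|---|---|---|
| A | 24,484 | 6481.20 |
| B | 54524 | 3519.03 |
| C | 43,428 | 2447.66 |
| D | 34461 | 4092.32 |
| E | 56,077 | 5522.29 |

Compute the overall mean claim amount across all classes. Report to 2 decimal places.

N = 212974; weights Wₕ = Nₕ/N = (0.1150, 0.2560, 0.2039, 0.1618, 0.2633).
x̄_st = Σ Wₕ·x̄ₕ = 0.1150·6481.20 + 0.2560·3519.03 + 0.2039·2447.66 + 0.1618·4092.32 + 0.2633·5522.29 ≈ 4261.3332...
→ 4261.33.

4261.33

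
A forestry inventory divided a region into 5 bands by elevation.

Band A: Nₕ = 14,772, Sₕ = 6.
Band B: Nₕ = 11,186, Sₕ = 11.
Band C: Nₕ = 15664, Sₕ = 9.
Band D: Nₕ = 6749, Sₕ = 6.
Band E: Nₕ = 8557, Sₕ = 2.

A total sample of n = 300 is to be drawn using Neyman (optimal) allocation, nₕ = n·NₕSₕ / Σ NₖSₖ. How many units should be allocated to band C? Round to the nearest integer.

103

A: NₕSₕ = 14772·6 = 88632
B: NₕSₕ = 11186·11 = 123046
C: NₕSₕ = 15664·9 = 140976
D: NₕSₕ = 6749·6 = 40494
E: NₕSₕ = 8557·2 = 17114
Σ NₕSₕ = 410262.
n_C = 300·140976/410262 = 103.087... → 103.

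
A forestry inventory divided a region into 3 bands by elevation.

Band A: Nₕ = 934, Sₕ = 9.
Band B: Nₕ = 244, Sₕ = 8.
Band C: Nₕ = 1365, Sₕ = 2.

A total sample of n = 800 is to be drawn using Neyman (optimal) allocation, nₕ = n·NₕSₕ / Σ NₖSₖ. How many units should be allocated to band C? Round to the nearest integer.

167

A: NₕSₕ = 934·9 = 8406
B: NₕSₕ = 244·8 = 1952
C: NₕSₕ = 1365·2 = 2730
Σ NₕSₕ = 13088.
n_C = 800·2730/13088 = 166.870... → 167.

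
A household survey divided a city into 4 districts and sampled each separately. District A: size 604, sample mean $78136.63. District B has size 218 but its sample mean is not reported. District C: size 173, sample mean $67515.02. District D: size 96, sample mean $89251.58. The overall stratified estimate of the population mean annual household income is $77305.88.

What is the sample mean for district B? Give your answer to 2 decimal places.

N = 604 + 218 + 173 + 96 = 1091.
Overall total = μ·N = 77305.88·1091 = 84340715.08.
Subtract the known strata: 604·78136.63 + 173·67515.02 + 96·89251.58 = 67442774.66.
Remaining total for district B: 84340715.08 − 67442774.66 = 16897940.42.
Divide by its size: 16897940.42 / 218 = 77513.4882... → 77513.49.

77513.49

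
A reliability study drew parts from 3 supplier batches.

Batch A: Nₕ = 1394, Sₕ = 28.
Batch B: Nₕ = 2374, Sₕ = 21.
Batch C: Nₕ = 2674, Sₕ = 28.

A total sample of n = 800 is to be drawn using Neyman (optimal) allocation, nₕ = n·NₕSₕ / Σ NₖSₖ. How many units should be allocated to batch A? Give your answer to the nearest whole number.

A: NₕSₕ = 1394·28 = 39032
B: NₕSₕ = 2374·21 = 49854
C: NₕSₕ = 2674·28 = 74872
Σ NₕSₕ = 163758.
n_A = 800·39032/163758 = 190.681... → 191.

191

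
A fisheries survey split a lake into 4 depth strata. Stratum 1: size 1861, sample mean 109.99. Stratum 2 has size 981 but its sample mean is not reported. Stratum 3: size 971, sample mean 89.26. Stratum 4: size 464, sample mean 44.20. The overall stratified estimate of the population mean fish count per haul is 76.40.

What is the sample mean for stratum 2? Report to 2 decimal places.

N = 1861 + 981 + 971 + 464 = 4277.
Overall total = μ·N = 76.40·4277 = 326762.8.
Subtract the known strata: 1861·109.99 + 971·89.26 + 464·44.20 = 311871.65.
Remaining total for stratum 2: 326762.8 − 311871.65 = 14891.15.
Divide by its size: 14891.15 / 981 = 15.1796... → 15.18.

15.18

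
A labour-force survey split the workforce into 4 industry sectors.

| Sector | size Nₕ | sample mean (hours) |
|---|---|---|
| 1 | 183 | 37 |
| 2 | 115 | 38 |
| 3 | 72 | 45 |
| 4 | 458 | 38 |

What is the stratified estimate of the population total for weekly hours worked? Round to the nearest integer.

Estimate total by summing Nₕ·x̄ₕ over strata.
183·37 + 115·38 + 72·45 + 458·38 = 6771 + 4370 + 3240 + 17404 = 31785.

31785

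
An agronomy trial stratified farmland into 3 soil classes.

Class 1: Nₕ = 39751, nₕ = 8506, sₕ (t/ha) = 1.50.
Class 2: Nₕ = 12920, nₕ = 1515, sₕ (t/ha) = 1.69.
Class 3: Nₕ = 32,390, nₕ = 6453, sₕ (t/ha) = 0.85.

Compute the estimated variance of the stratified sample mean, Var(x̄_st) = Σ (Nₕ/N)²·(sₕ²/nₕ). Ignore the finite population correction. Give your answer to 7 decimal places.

0.0001175

N = 85061; Wₕ = Nₕ/N.
class 1: (39751/85061)²·1.50²/8506 = 0.0000577687
class 2: (12920/85061)²·1.69²/1515 = 0.0000434935
class 3: (32390/85061)²·0.85²/6453 = 0.0000162344
Sum = 0.0001174966 → 0.0001175.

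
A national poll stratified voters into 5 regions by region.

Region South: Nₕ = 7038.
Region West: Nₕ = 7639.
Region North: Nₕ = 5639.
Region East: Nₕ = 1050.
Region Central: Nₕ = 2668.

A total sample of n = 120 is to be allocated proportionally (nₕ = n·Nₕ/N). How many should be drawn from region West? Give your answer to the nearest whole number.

N = 7038 + 7639 + 5639 + 1050 + 2668 = 24034.
n_West = 120·7639/24034 = 38.141... → 38.

38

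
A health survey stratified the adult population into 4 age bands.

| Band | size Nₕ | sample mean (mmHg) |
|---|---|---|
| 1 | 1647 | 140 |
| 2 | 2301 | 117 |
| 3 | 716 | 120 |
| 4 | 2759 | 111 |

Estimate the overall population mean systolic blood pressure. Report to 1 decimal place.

120.2

N = 1647 + 2301 + 716 + 2759 = 7423.
Overall mean = Σ (Nₕ/N)·x̄ₕ — weight by population share, not a simple average.
Σ Nₕx̄ₕ = 1647·140 + 2301·117 + 716·120 + 2759·111 = 230580 + 269217 + 85920 + 306249 = 891966.
Divide by N: 891966 / 7423 = 120.162... → 120.2.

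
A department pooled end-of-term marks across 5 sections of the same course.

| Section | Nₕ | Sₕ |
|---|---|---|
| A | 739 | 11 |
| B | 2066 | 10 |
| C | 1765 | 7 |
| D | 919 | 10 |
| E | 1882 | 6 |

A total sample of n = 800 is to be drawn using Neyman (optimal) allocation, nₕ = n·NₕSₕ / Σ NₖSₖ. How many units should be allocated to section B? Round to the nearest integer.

A: NₕSₕ = 739·11 = 8129
B: NₕSₕ = 2066·10 = 20660
C: NₕSₕ = 1765·7 = 12355
D: NₕSₕ = 919·10 = 9190
E: NₕSₕ = 1882·6 = 11292
Σ NₕSₕ = 61626.
n_B = 800·20660/61626 = 268.198... → 268.

268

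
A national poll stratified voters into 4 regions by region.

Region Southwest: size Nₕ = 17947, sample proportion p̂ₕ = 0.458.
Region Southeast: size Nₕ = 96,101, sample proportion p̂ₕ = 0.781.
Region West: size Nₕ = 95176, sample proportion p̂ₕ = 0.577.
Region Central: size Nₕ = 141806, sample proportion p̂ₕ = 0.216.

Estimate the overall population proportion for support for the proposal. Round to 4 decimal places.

N = 17947 + 96101 + 95176 + 141806 = 351030.
Overall proportion = Σ (Nₕ/N)·p̂ₕ.
Σ Nₕp̂ₕ = 8219.726 + 75054.881 + 54916.552 + 30630.096 = 168821.255.
168821.255 / 351030 = 0.480931... → 0.4809.

0.4809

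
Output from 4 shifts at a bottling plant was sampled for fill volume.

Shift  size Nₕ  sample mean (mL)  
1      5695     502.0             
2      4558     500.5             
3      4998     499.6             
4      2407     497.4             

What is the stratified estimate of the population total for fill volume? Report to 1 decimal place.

1: 5695·502.0 = 2858890
2: 4558·500.5 = 2281279
3: 4998·499.6 = 2497000.8
4: 2407·497.4 = 1197241.8
τ̂ = Σ Nₕx̄ₕ = 8834411.6.

8834411.6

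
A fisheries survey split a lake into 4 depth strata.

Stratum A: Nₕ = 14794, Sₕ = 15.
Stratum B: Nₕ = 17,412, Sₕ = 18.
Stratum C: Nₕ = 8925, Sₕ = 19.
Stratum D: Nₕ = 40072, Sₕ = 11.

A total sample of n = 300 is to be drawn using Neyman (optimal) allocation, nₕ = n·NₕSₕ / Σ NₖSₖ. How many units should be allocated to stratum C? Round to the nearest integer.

44

A: NₕSₕ = 14794·15 = 221910
B: NₕSₕ = 17412·18 = 313416
C: NₕSₕ = 8925·19 = 169575
D: NₕSₕ = 40072·11 = 440792
Σ NₕSₕ = 1145693.
n_C = 300·169575/1145693 = 44.403... → 44.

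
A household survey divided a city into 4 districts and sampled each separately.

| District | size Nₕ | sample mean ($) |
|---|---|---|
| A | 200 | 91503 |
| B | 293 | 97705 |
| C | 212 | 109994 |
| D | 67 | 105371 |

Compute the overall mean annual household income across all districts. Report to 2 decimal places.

x̄_st = (Σ Nₕx̄ₕ) / (Σ Nₕ) = (200·91503 + 293·97705 + 212·109994 + 67·105371) / 772
= 77306750 / 772 = 100138.2772... → 100138.28.

100138.28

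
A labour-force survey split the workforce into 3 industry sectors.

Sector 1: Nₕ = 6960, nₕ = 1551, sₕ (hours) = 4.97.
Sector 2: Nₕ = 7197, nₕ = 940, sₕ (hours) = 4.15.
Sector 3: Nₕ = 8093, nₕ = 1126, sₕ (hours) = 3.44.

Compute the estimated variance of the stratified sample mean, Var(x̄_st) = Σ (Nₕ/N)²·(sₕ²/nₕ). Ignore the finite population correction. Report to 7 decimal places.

N = 22250; Wₕ = Nₕ/N.
sector 1: (6960/22250)²·4.97²/1551 = 0.0015583300
sector 2: (7197/22250)²·4.15²/940 = 0.0019169523
sector 3: (8093/22250)²·3.44²/1126 = 0.0013903929
Sum = 0.0048656752 → 0.0048657.

0.0048657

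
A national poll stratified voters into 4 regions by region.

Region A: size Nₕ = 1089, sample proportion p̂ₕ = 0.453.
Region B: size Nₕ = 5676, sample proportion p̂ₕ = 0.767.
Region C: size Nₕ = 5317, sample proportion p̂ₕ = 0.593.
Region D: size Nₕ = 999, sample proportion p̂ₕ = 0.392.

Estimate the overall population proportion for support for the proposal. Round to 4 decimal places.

N = 1089 + 5676 + 5317 + 999 = 13081.
Overall proportion = Σ (Nₕ/N)·p̂ₕ.
Σ Nₕp̂ₕ = 493.317 + 4353.492 + 3152.981 + 391.608 = 8391.398.
8391.398 / 13081 = 0.641495... → 0.6415.

0.6415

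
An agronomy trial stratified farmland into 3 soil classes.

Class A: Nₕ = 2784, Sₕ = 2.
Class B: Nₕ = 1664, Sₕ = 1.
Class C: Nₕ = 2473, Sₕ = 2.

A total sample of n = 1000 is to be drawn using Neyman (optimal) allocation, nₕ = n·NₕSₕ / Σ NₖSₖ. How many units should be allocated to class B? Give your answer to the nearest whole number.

Σ NₕSₕ = 2784·2 + 1664·1 + 2473·2 = 12178.
Share for B: 1664/12178 = 0.13664.
n_B = 1000 × 0.13664 = 136.640... → 137.

137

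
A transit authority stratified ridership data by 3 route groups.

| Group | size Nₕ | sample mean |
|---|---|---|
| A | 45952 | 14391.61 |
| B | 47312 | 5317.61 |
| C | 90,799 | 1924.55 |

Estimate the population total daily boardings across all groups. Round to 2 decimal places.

Population total = Σ Nₕ·x̄ₕ (each stratum's size times its mean).
45952·14391.61 + 47312·5317.61 + 90799·1924.55 = 661323262.72 + 251586764.32 + 174747215.45 = 1087657242.49.

1087657242.49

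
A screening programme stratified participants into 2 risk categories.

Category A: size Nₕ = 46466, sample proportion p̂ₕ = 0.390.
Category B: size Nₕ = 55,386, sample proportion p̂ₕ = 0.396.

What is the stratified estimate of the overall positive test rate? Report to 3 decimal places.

N = 46466 + 55386 = 101852.
Overall proportion = Σ (Nₕ/N)·p̂ₕ.
Σ Nₕp̂ₕ = 18121.74 + 21932.856 = 40054.596.
40054.596 / 101852 = 0.39326... → 0.393.

0.393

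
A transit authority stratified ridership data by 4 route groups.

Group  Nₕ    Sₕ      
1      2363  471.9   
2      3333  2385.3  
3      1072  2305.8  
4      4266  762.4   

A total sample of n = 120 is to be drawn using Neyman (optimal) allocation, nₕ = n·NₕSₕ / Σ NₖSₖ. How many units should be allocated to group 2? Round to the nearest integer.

Σ NₕSₕ = 2363·471.9 + 3333·2385.3 + 1072·2305.8 + 4266·762.4 = 14789520.6.
Share for 2: 7950204.9/14789520.6 = 0.53756.
n_2 = 120 × 0.53756 = 64.507... → 65.

65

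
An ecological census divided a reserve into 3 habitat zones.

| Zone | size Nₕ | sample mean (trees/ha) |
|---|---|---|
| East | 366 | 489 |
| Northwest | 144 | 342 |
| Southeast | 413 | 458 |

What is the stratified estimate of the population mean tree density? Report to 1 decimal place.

x̄_st = (Σ Nₕx̄ₕ) / (Σ Nₕ) = (366·489 + 144·342 + 413·458) / 923
= 417376 / 923 = 452.195... → 452.2.

452.2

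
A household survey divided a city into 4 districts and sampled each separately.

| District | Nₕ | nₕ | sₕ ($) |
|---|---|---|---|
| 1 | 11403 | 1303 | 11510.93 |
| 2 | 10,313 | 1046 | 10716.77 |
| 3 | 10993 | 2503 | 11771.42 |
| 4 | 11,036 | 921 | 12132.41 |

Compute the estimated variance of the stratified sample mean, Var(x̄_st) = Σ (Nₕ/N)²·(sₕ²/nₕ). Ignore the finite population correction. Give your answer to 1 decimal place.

26680.1

N = 43745; Wₕ = Nₕ/N.
district 1: (11403/43745)²·11510.93²/1303 = 6909.6781
district 2: (10313/43745)²·10716.77²/1046 = 6102.5217
district 3: (10993/43745)²·11771.42²/2503 = 3496.0085
district 4: (11036/43745)²·12132.41²/921 = 10171.8763
Sum = 26680.0845 → 26680.1.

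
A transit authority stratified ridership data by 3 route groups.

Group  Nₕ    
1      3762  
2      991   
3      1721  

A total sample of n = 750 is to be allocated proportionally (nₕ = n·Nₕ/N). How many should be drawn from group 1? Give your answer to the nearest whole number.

N = 3762 + 991 + 1721 = 6474.
n_1 = 750·3762/6474 = 435.820... → 436.

436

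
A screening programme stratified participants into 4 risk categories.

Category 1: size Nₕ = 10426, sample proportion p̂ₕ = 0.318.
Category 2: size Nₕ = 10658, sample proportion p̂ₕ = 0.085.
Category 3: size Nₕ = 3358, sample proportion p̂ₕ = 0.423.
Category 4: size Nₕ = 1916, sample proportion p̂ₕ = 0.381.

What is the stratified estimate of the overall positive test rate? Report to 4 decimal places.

0.2417

N = 10426 + 10658 + 3358 + 1916 = 26358.
Overall proportion = Σ (Nₕ/N)·p̂ₕ.
Σ Nₕp̂ₕ = 3315.468 + 905.93 + 1420.434 + 729.996 = 6371.828.
6371.828 / 26358 = 0.241742... → 0.2417.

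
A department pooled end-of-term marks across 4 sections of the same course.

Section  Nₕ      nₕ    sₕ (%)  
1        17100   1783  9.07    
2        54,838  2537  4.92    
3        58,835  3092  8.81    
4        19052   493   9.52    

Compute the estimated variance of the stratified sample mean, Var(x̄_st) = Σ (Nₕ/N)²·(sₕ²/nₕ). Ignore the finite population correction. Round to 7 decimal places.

N = 149825. Term for each stratum: Wₕ²sₕ²/nₕ.
Var(x̄_st) = 0.0006010172 + 0.0012782164 + 0.0038709296 + 0.0029726211 = 0.0087227842 → 0.0087228.

0.0087228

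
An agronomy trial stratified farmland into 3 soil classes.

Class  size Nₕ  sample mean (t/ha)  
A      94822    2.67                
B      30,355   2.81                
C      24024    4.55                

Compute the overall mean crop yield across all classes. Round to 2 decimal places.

x̄_st = (Σ Nₕx̄ₕ) / (Σ Nₕ) = (94822·2.67 + 30355·2.81 + 24024·4.55) / 149201
= 447781.49 / 149201 = 3.0012... → 3.00.

3.00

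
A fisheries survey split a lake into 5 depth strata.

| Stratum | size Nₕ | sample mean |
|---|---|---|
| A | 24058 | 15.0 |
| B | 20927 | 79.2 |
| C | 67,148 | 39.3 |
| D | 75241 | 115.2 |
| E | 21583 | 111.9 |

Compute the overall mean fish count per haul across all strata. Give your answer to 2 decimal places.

x̄_st = (Σ Nₕx̄ₕ) / (Σ Nₕ) = (24058·15.0 + 20927·79.2 + 67148·39.3 + 75241·115.2 + 21583·111.9) / 208957
= 15740105.7 / 208957 = 75.3270... → 75.33.

75.33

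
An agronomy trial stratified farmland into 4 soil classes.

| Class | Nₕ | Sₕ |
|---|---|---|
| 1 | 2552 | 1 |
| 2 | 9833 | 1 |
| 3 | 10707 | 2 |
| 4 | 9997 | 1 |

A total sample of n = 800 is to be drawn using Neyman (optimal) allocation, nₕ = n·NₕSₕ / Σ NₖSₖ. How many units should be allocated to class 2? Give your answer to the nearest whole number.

180

1: NₕSₕ = 2552·1 = 2552
2: NₕSₕ = 9833·1 = 9833
3: NₕSₕ = 10707·2 = 21414
4: NₕSₕ = 9997·1 = 9997
Σ NₕSₕ = 43796.
n_2 = 800·9833/43796 = 179.615... → 180.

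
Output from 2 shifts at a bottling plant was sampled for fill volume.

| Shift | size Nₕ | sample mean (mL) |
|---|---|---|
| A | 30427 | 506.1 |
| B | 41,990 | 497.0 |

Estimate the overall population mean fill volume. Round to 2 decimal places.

N = 30427 + 41990 = 72417.
Weight each subgroup mean by Nₕ/N and sum.
Σ Nₕx̄ₕ = 30427·506.1 + 41990·497.0 = 15399104.7 + 20869030 = 36268134.7.
Divide by N: 36268134.7 / 72417 = 500.8235... → 500.82.

500.82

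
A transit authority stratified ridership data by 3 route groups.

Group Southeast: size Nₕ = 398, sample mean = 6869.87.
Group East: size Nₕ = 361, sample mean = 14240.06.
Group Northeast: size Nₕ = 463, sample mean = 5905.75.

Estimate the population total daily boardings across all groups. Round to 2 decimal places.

10609232.17

Southeast: 398·6869.87 = 2734208.26
East: 361·14240.06 = 5140661.66
Northeast: 463·5905.75 = 2734362.25
τ̂ = Σ Nₕx̄ₕ = 10609232.17.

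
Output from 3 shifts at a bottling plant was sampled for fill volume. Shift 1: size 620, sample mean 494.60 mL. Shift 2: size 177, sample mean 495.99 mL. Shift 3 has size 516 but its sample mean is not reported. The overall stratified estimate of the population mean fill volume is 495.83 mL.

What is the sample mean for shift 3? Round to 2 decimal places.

N = 620 + 177 + 516 = 1313.
Overall total = μ·N = 495.83·1313 = 651024.79.
Subtract the known strata: 620·494.60 + 177·495.99 = 394442.23.
Remaining total for shift 3: 651024.79 − 394442.23 = 256582.56.
Divide by its size: 256582.56 / 516 = 497.2530... → 497.25.

497.25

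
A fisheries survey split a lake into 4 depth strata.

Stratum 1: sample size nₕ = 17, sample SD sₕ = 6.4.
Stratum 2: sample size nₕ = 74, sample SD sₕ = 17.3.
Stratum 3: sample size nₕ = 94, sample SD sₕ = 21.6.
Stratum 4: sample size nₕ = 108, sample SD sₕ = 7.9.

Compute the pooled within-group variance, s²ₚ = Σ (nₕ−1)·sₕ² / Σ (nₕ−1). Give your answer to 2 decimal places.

Degrees of freedom: 16 + 73 + 93 + 107 = 289.
Σ(nₕ−1)sₕ² = 16·40.96 + 73·299.29 + 93·466.56 + 107·62.41 = 72571.48.
s²ₚ = 72571.48 / 289 = 251.1124... → 251.11.

251.11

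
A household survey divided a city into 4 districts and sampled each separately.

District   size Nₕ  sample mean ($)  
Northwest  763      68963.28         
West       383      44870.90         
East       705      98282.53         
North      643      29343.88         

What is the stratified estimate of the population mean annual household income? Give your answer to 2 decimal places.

63336.74

N = 763 + 383 + 705 + 643 = 2494.
Overall mean = Σ (Nₕ/N)·x̄ₕ — weight by population share, not a simple average.
Σ Nₕx̄ₕ = 763·68963.28 + 383·44870.90 + 705·98282.53 + 643·29343.88 = 52618982.64 + 17185554.7 + 69289183.65 + 18868114.84 = 157961835.83.
Divide by N: 157961835.83 / 2494 = 63336.7425... → 63336.74.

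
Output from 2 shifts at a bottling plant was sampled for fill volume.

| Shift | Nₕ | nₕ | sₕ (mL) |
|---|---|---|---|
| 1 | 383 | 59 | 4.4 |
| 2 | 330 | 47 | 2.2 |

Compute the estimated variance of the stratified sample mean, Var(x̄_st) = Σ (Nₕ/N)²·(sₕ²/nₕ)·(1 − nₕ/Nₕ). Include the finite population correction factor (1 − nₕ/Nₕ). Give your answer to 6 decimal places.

0.099015

N = 713. Term for each stratum: Wₕ²sₕ²/nₕ·(1−nₕ/Nₕ).
Var(x̄_st) = 0.080097335 + 0.018917721 = 0.099015056 → 0.099015.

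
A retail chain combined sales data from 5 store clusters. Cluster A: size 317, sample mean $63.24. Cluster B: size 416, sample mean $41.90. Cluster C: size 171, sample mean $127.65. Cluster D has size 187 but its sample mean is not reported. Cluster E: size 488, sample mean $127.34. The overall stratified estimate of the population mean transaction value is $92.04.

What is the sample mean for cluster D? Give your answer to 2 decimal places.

Σ Nₕx̄ₕ = N·μ, so 187·x̄_D = 1579·92.04 − (317·63.24 + 416·41.90 + 171·127.65 + 488·127.34).
= 145331.16 − 121447.55 = 23883.61.
x̄_D = 23883.61 / 187 = 127.7198... → 127.72.

127.72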